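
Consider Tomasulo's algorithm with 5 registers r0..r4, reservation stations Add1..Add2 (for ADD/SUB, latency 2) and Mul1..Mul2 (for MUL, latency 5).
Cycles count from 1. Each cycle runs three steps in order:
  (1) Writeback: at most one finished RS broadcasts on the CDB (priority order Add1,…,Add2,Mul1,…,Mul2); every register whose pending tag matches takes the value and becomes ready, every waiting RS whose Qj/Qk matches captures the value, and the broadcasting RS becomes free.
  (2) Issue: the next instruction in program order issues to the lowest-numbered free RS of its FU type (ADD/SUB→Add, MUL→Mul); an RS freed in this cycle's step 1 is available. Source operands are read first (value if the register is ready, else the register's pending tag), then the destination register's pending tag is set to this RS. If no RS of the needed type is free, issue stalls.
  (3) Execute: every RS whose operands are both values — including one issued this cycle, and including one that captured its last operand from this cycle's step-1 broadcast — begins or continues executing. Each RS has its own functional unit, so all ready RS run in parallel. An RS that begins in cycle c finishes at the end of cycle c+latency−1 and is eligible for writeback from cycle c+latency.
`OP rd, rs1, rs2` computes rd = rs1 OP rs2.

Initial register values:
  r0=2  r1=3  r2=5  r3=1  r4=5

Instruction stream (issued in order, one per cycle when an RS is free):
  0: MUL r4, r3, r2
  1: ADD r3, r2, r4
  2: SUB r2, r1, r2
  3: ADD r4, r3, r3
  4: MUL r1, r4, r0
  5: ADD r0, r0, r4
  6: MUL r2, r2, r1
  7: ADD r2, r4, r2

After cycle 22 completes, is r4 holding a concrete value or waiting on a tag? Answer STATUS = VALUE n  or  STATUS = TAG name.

STATUS = VALUE 20

c1: issue MUL r4<-Mul1 | r0:2,r1:3,r2:5,r3:1,r4:Mul1
c2: issue ADD r3<-Add1 | r0:2,r1:3,r2:5,r3:Add1,r4:Mul1
c3: issue SUB r2<-Add2 | r0:2,r1:3,r2:Add2,r3:Add1,r4:Mul1
c4: stall | r0:2,r1:3,r2:Add2,r3:Add1,r4:Mul1
c5: CDB Add2=-2; issue ADD r4<-Add2 | r0:2,r1:3,r2:-2,r3:Add1,r4:Add2
c6: CDB Mul1=5; issue MUL r1<-Mul1 | r0:2,r1:Mul1,r2:-2,r3:Add1,r4:Add2
c7: stall | r0:2,r1:Mul1,r2:-2,r3:Add1,r4:Add2
c8: CDB Add1=10; issue ADD r0<-Add1 | r0:Add1,r1:Mul1,r2:-2,r3:10,r4:Add2
c9: issue MUL r2<-Mul2 | r0:Add1,r1:Mul1,r2:Mul2,r3:10,r4:Add2
c10: CDB Add2=20; issue ADD r2<-Add2 | r0:Add1,r1:Mul1,r2:Add2,r3:10,r4:20
c11: - | r0:Add1,r1:Mul1,r2:Add2,r3:10,r4:20
c12: CDB Add1=22 | r0:22,r1:Mul1,r2:Add2,r3:10,r4:20
c13: - | r0:22,r1:Mul1,r2:Add2,r3:10,r4:20
c14: - | r0:22,r1:Mul1,r2:Add2,r3:10,r4:20
c15: CDB Mul1=40 | r0:22,r1:40,r2:Add2,r3:10,r4:20
c16: - | r0:22,r1:40,r2:Add2,r3:10,r4:20
c17: - | r0:22,r1:40,r2:Add2,r3:10,r4:20
c18: - | r0:22,r1:40,r2:Add2,r3:10,r4:20
c19: - | r0:22,r1:40,r2:Add2,r3:10,r4:20
c20: CDB Mul2=-80 | r0:22,r1:40,r2:Add2,r3:10,r4:20
c21: - | r0:22,r1:40,r2:Add2,r3:10,r4:20
c22: CDB Add2=-60 | r0:22,r1:40,r2:-60,r3:10,r4:20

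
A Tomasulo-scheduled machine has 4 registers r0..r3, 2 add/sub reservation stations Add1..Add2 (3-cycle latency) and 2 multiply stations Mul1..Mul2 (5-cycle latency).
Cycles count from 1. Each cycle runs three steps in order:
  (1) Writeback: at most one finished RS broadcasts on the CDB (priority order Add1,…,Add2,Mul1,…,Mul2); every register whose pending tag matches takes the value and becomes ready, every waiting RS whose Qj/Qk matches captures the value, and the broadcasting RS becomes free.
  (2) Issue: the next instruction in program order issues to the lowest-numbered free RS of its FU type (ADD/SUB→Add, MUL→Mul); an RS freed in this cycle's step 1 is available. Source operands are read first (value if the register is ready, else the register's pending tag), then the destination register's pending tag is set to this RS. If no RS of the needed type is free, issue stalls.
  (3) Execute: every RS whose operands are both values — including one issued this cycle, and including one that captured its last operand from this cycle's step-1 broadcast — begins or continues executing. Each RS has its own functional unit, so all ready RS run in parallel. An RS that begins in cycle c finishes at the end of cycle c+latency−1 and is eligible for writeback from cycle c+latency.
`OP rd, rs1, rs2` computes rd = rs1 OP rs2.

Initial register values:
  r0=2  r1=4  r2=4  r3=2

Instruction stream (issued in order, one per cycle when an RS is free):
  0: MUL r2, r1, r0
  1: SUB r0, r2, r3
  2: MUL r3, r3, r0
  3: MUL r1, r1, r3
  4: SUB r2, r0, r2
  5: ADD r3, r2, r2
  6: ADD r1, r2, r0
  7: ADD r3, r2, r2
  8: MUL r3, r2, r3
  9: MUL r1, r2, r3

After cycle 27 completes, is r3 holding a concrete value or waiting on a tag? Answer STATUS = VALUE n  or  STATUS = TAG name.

cycle 1: issue MUL r2<-Mul1 // r0:2,r1:4,r2:Mul1,r3:2
cycle 2: issue SUB r0<-Add1 // r0:Add1,r1:4,r2:Mul1,r3:2
cycle 3: issue MUL r3<-Mul2 // r0:Add1,r1:4,r2:Mul1,r3:Mul2
cycle 4: stall // r0:Add1,r1:4,r2:Mul1,r3:Mul2
cycle 5: stall // r0:Add1,r1:4,r2:Mul1,r3:Mul2
cycle 6: CDB Mul1=8; issue MUL r1<-Mul1 // r0:Add1,r1:Mul1,r2:8,r3:Mul2
cycle 7: issue SUB r2<-Add2 // r0:Add1,r1:Mul1,r2:Add2,r3:Mul2
cycle 8: stall // r0:Add1,r1:Mul1,r2:Add2,r3:Mul2
cycle 9: CDB Add1=6; issue ADD r3<-Add1 // r0:6,r1:Mul1,r2:Add2,r3:Add1
cycle 10: stall // r0:6,r1:Mul1,r2:Add2,r3:Add1
cycle 11: stall // r0:6,r1:Mul1,r2:Add2,r3:Add1
cycle 12: CDB Add2=-2; issue ADD r1<-Add2 // r0:6,r1:Add2,r2:-2,r3:Add1
cycle 13: stall // r0:6,r1:Add2,r2:-2,r3:Add1
cycle 14: CDB Mul2=12; stall // r0:6,r1:Add2,r2:-2,r3:Add1
cycle 15: CDB Add1=-4; issue ADD r3<-Add1 // r0:6,r1:Add2,r2:-2,r3:Add1
cycle 16: CDB Add2=4; issue MUL r3<-Mul2 // r0:6,r1:4,r2:-2,r3:Mul2
cycle 17: stall // r0:6,r1:4,r2:-2,r3:Mul2
cycle 18: CDB Add1=-4; stall // r0:6,r1:4,r2:-2,r3:Mul2
cycle 19: CDB Mul1=48; issue MUL r1<-Mul1 // r0:6,r1:Mul1,r2:-2,r3:Mul2
cycle 20: - // r0:6,r1:Mul1,r2:-2,r3:Mul2
cycle 21: - // r0:6,r1:Mul1,r2:-2,r3:Mul2
cycle 22: - // r0:6,r1:Mul1,r2:-2,r3:Mul2
cycle 23: CDB Mul2=8 // r0:6,r1:Mul1,r2:-2,r3:8
cycle 24: - // r0:6,r1:Mul1,r2:-2,r3:8
cycle 25: - // r0:6,r1:Mul1,r2:-2,r3:8
cycle 26: - // r0:6,r1:Mul1,r2:-2,r3:8
cycle 27: - // r0:6,r1:Mul1,r2:-2,r3:8

STATUS = VALUE 8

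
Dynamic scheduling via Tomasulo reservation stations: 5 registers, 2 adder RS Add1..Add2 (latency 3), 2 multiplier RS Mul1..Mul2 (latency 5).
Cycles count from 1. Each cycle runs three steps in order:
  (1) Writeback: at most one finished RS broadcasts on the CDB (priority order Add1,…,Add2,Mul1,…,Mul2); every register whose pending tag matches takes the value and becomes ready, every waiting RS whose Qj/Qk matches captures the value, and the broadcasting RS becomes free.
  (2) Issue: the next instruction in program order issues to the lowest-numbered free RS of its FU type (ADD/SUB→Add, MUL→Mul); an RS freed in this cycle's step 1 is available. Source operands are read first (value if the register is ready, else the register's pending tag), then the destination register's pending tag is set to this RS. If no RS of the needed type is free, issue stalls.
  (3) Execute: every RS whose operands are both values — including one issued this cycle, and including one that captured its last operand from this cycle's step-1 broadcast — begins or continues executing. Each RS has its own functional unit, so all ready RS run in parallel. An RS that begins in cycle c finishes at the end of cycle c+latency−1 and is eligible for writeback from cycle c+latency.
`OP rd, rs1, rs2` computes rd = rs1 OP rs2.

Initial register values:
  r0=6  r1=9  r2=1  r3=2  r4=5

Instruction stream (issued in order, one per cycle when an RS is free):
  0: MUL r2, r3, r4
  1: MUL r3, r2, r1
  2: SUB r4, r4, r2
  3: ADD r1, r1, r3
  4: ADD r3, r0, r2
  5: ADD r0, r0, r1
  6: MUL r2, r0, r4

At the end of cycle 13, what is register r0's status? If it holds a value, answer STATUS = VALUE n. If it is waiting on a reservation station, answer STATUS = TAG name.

STATUS = TAG Add1

c1: issue MUL r2<-Mul1 | r0:6,r1:9,r2:Mul1,r3:2,r4:5
c2: issue MUL r3<-Mul2 | r0:6,r1:9,r2:Mul1,r3:Mul2,r4:5
c3: issue SUB r4<-Add1 | r0:6,r1:9,r2:Mul1,r3:Mul2,r4:Add1
c4: issue ADD r1<-Add2 | r0:6,r1:Add2,r2:Mul1,r3:Mul2,r4:Add1
c5: stall | r0:6,r1:Add2,r2:Mul1,r3:Mul2,r4:Add1
c6: CDB Mul1=10; stall | r0:6,r1:Add2,r2:10,r3:Mul2,r4:Add1
c7: stall | r0:6,r1:Add2,r2:10,r3:Mul2,r4:Add1
c8: stall | r0:6,r1:Add2,r2:10,r3:Mul2,r4:Add1
c9: CDB Add1=-5; issue ADD r3<-Add1 | r0:6,r1:Add2,r2:10,r3:Add1,r4:-5
c10: stall | r0:6,r1:Add2,r2:10,r3:Add1,r4:-5
c11: CDB Mul2=90; stall | r0:6,r1:Add2,r2:10,r3:Add1,r4:-5
c12: CDB Add1=16; issue ADD r0<-Add1 | r0:Add1,r1:Add2,r2:10,r3:16,r4:-5
c13: issue MUL r2<-Mul1 | r0:Add1,r1:Add2,r2:Mul1,r3:16,r4:-5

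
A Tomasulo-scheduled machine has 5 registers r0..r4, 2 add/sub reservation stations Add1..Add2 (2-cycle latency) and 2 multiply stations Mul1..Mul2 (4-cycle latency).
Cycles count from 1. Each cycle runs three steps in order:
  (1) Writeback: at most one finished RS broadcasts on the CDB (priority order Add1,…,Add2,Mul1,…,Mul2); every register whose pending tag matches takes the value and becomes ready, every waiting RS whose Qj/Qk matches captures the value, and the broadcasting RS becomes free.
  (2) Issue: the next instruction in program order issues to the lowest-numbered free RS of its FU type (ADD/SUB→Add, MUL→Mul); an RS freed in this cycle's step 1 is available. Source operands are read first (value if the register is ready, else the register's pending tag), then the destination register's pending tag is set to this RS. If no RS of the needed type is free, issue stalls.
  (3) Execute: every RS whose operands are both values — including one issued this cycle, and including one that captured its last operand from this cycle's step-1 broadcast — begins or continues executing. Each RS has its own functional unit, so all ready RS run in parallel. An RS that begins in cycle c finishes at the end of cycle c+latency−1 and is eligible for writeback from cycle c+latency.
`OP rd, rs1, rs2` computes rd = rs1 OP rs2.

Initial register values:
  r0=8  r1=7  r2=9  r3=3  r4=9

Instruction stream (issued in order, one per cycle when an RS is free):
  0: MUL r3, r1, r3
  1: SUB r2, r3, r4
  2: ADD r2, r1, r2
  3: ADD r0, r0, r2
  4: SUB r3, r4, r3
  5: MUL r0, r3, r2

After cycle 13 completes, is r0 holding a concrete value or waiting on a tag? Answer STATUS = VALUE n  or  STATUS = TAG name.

STATUS = TAG Mul1

cycle 1: issue MUL r3<-Mul1 // r0:8,r1:7,r2:9,r3:Mul1,r4:9
cycle 2: issue SUB r2<-Add1 // r0:8,r1:7,r2:Add1,r3:Mul1,r4:9
cycle 3: issue ADD r2<-Add2 // r0:8,r1:7,r2:Add2,r3:Mul1,r4:9
cycle 4: stall // r0:8,r1:7,r2:Add2,r3:Mul1,r4:9
cycle 5: CDB Mul1=21; stall // r0:8,r1:7,r2:Add2,r3:21,r4:9
cycle 6: stall // r0:8,r1:7,r2:Add2,r3:21,r4:9
cycle 7: CDB Add1=12; issue ADD r0<-Add1 // r0:Add1,r1:7,r2:Add2,r3:21,r4:9
cycle 8: stall // r0:Add1,r1:7,r2:Add2,r3:21,r4:9
cycle 9: CDB Add2=19; issue SUB r3<-Add2 // r0:Add1,r1:7,r2:19,r3:Add2,r4:9
cycle 10: issue MUL r0<-Mul1 // r0:Mul1,r1:7,r2:19,r3:Add2,r4:9
cycle 11: CDB Add1=27 // r0:Mul1,r1:7,r2:19,r3:Add2,r4:9
cycle 12: CDB Add2=-12 // r0:Mul1,r1:7,r2:19,r3:-12,r4:9
cycle 13: - // r0:Mul1,r1:7,r2:19,r3:-12,r4:9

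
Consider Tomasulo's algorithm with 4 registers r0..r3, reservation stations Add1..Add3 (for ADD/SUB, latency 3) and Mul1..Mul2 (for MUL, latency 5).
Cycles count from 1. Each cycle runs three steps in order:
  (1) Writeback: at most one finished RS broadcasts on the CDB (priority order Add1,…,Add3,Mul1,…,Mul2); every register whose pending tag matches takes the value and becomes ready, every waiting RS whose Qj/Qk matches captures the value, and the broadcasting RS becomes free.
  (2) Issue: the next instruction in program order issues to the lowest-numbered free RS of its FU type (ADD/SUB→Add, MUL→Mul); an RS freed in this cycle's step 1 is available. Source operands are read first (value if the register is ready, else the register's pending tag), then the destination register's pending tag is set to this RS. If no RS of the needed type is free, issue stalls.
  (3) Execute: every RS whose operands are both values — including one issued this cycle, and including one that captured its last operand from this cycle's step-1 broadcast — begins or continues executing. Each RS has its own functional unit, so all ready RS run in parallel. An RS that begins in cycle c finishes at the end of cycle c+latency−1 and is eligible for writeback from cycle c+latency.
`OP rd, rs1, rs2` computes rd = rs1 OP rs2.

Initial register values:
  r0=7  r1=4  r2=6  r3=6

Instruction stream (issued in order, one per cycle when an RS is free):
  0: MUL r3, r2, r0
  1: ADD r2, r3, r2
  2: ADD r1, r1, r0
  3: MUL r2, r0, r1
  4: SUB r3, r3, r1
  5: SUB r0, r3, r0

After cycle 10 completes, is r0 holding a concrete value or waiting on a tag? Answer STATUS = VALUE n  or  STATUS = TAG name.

STATUS = TAG Add2

cycle 1: issue MUL r3<-Mul1 // r0:7,r1:4,r2:6,r3:Mul1
cycle 2: issue ADD r2<-Add1 // r0:7,r1:4,r2:Add1,r3:Mul1
cycle 3: issue ADD r1<-Add2 // r0:7,r1:Add2,r2:Add1,r3:Mul1
cycle 4: issue MUL r2<-Mul2 // r0:7,r1:Add2,r2:Mul2,r3:Mul1
cycle 5: issue SUB r3<-Add3 // r0:7,r1:Add2,r2:Mul2,r3:Add3
cycle 6: CDB Add2=11; issue SUB r0<-Add2 // r0:Add2,r1:11,r2:Mul2,r3:Add3
cycle 7: CDB Mul1=42 // r0:Add2,r1:11,r2:Mul2,r3:Add3
cycle 8: - // r0:Add2,r1:11,r2:Mul2,r3:Add3
cycle 9: - // r0:Add2,r1:11,r2:Mul2,r3:Add3
cycle 10: CDB Add1=48 // r0:Add2,r1:11,r2:Mul2,r3:Add3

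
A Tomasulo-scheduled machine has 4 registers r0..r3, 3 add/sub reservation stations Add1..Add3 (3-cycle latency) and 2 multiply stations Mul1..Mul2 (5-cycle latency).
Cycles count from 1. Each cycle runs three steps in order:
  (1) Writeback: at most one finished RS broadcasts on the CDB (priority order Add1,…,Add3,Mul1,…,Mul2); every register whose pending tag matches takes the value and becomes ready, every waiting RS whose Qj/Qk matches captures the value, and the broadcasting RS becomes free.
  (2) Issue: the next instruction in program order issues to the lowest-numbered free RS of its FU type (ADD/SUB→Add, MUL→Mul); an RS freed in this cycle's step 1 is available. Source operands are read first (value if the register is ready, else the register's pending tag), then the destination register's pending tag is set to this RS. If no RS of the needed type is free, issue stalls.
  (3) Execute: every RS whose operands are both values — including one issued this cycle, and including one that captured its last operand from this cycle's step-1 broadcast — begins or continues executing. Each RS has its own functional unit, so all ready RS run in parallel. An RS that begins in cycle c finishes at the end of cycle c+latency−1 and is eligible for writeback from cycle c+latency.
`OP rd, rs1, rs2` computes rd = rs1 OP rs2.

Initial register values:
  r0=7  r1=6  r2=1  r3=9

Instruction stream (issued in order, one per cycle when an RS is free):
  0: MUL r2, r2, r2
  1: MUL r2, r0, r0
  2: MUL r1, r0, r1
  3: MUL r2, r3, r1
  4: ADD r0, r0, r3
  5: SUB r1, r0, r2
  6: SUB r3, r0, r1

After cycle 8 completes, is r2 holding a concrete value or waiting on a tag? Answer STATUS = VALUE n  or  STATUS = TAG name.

STATUS = TAG Mul2

c1: issue MUL r2<-Mul1 | r0:7,r1:6,r2:Mul1,r3:9
c2: issue MUL r2<-Mul2 | r0:7,r1:6,r2:Mul2,r3:9
c3: stall | r0:7,r1:6,r2:Mul2,r3:9
c4: stall | r0:7,r1:6,r2:Mul2,r3:9
c5: stall | r0:7,r1:6,r2:Mul2,r3:9
c6: CDB Mul1=1; issue MUL r1<-Mul1 | r0:7,r1:Mul1,r2:Mul2,r3:9
c7: CDB Mul2=49; issue MUL r2<-Mul2 | r0:7,r1:Mul1,r2:Mul2,r3:9
c8: issue ADD r0<-Add1 | r0:Add1,r1:Mul1,r2:Mul2,r3:9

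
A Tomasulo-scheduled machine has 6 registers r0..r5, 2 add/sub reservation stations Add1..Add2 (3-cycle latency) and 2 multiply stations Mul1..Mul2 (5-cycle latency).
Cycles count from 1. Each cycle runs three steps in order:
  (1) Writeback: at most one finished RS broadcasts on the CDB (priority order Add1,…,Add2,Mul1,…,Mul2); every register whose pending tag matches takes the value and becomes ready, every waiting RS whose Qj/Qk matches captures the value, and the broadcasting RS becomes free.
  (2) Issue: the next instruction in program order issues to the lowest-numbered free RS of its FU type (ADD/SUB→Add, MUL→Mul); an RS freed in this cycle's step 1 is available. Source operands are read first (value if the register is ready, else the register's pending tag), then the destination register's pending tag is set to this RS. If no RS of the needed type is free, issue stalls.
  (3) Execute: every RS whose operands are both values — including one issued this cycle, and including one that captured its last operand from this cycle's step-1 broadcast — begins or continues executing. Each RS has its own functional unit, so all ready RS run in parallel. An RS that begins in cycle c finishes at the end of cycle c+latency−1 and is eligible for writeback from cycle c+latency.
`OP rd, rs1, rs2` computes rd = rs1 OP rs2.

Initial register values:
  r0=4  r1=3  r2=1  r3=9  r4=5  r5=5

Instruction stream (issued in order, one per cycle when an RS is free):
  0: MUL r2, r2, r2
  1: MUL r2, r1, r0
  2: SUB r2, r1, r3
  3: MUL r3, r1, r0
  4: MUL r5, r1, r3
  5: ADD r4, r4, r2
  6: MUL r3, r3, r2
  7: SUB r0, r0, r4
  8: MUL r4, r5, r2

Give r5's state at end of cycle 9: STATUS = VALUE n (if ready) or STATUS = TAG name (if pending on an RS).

STATUS = TAG Mul2

c1: issue MUL r2<-Mul1 | r0:4,r1:3,r2:Mul1,r3:9,r4:5,r5:5
c2: issue MUL r2<-Mul2 | r0:4,r1:3,r2:Mul2,r3:9,r4:5,r5:5
c3: issue SUB r2<-Add1 | r0:4,r1:3,r2:Add1,r3:9,r4:5,r5:5
c4: stall | r0:4,r1:3,r2:Add1,r3:9,r4:5,r5:5
c5: stall | r0:4,r1:3,r2:Add1,r3:9,r4:5,r5:5
c6: CDB Add1=-6; stall | r0:4,r1:3,r2:-6,r3:9,r4:5,r5:5
c7: CDB Mul1=1; issue MUL r3<-Mul1 | r0:4,r1:3,r2:-6,r3:Mul1,r4:5,r5:5
c8: CDB Mul2=12; issue MUL r5<-Mul2 | r0:4,r1:3,r2:-6,r3:Mul1,r4:5,r5:Mul2
c9: issue ADD r4<-Add1 | r0:4,r1:3,r2:-6,r3:Mul1,r4:Add1,r5:Mul2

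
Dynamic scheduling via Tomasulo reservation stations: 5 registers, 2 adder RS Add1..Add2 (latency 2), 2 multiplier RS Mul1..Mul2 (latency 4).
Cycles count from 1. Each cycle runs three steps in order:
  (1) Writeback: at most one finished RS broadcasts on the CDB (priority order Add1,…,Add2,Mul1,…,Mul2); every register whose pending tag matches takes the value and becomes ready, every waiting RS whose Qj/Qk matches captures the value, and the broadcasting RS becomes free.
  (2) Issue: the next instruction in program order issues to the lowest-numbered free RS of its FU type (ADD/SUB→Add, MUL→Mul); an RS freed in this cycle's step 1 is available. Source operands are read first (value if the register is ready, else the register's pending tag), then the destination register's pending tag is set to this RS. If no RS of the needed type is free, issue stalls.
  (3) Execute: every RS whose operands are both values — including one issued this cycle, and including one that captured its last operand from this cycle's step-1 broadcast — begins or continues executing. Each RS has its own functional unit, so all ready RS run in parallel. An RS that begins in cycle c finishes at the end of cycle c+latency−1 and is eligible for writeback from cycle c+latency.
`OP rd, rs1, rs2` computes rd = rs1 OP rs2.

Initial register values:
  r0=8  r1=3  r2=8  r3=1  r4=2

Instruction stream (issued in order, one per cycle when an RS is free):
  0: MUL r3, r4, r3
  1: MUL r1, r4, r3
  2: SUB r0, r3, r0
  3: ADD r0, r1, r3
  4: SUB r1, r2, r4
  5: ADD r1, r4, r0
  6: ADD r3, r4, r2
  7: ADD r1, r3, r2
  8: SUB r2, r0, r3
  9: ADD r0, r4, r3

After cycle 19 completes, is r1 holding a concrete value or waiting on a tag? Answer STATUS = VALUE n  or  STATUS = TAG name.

STATUS = VALUE 18

c1: issue MUL r3<-Mul1 | r0:8,r1:3,r2:8,r3:Mul1,r4:2
c2: issue MUL r1<-Mul2 | r0:8,r1:Mul2,r2:8,r3:Mul1,r4:2
c3: issue SUB r0<-Add1 | r0:Add1,r1:Mul2,r2:8,r3:Mul1,r4:2
c4: issue ADD r0<-Add2 | r0:Add2,r1:Mul2,r2:8,r3:Mul1,r4:2
c5: CDB Mul1=2; stall | r0:Add2,r1:Mul2,r2:8,r3:2,r4:2
c6: stall | r0:Add2,r1:Mul2,r2:8,r3:2,r4:2
c7: CDB Add1=-6; issue SUB r1<-Add1 | r0:Add2,r1:Add1,r2:8,r3:2,r4:2
c8: stall | r0:Add2,r1:Add1,r2:8,r3:2,r4:2
c9: CDB Add1=6; issue ADD r1<-Add1 | r0:Add2,r1:Add1,r2:8,r3:2,r4:2
c10: CDB Mul2=4; stall | r0:Add2,r1:Add1,r2:8,r3:2,r4:2
c11: stall | r0:Add2,r1:Add1,r2:8,r3:2,r4:2
c12: CDB Add2=6; issue ADD r3<-Add2 | r0:6,r1:Add1,r2:8,r3:Add2,r4:2
c13: stall | r0:6,r1:Add1,r2:8,r3:Add2,r4:2
c14: CDB Add1=8; issue ADD r1<-Add1 | r0:6,r1:Add1,r2:8,r3:Add2,r4:2
c15: CDB Add2=10; issue SUB r2<-Add2 | r0:6,r1:Add1,r2:Add2,r3:10,r4:2
c16: stall | r0:6,r1:Add1,r2:Add2,r3:10,r4:2
c17: CDB Add1=18; issue ADD r0<-Add1 | r0:Add1,r1:18,r2:Add2,r3:10,r4:2
c18: CDB Add2=-4 | r0:Add1,r1:18,r2:-4,r3:10,r4:2
c19: CDB Add1=12 | r0:12,r1:18,r2:-4,r3:10,r4:2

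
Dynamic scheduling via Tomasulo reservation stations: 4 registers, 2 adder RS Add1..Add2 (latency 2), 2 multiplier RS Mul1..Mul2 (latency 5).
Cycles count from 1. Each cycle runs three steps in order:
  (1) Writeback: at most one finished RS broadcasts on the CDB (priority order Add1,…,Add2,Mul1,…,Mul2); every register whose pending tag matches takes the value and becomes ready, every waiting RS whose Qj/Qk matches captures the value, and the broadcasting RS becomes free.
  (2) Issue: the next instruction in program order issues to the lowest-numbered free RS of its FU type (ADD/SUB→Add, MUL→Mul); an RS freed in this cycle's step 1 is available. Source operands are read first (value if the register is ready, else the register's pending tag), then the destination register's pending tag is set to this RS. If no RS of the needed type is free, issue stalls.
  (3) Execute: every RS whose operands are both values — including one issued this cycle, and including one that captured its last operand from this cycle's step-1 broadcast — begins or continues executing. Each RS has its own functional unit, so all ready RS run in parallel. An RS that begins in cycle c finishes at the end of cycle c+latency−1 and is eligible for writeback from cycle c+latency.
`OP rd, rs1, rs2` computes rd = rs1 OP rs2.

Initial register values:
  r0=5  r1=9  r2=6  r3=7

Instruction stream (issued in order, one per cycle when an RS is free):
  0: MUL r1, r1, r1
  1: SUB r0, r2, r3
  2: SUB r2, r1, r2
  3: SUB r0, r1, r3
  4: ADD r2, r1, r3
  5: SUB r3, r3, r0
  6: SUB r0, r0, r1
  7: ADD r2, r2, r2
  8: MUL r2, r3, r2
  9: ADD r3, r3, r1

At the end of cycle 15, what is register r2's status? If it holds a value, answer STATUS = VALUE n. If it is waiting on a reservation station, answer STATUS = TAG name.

STATUS = TAG Mul1

c1: issue MUL r1<-Mul1 | r0:5,r1:Mul1,r2:6,r3:7
c2: issue SUB r0<-Add1 | r0:Add1,r1:Mul1,r2:6,r3:7
c3: issue SUB r2<-Add2 | r0:Add1,r1:Mul1,r2:Add2,r3:7
c4: CDB Add1=-1; issue SUB r0<-Add1 | r0:Add1,r1:Mul1,r2:Add2,r3:7
c5: stall | r0:Add1,r1:Mul1,r2:Add2,r3:7
c6: CDB Mul1=81; stall | r0:Add1,r1:81,r2:Add2,r3:7
c7: stall | r0:Add1,r1:81,r2:Add2,r3:7
c8: CDB Add1=74; issue ADD r2<-Add1 | r0:74,r1:81,r2:Add1,r3:7
c9: CDB Add2=75; issue SUB r3<-Add2 | r0:74,r1:81,r2:Add1,r3:Add2
c10: CDB Add1=88; issue SUB r0<-Add1 | r0:Add1,r1:81,r2:88,r3:Add2
c11: CDB Add2=-67; issue ADD r2<-Add2 | r0:Add1,r1:81,r2:Add2,r3:-67
c12: CDB Add1=-7; issue MUL r2<-Mul1 | r0:-7,r1:81,r2:Mul1,r3:-67
c13: CDB Add2=176; issue ADD r3<-Add1 | r0:-7,r1:81,r2:Mul1,r3:Add1
c14: - | r0:-7,r1:81,r2:Mul1,r3:Add1
c15: CDB Add1=14 | r0:-7,r1:81,r2:Mul1,r3:14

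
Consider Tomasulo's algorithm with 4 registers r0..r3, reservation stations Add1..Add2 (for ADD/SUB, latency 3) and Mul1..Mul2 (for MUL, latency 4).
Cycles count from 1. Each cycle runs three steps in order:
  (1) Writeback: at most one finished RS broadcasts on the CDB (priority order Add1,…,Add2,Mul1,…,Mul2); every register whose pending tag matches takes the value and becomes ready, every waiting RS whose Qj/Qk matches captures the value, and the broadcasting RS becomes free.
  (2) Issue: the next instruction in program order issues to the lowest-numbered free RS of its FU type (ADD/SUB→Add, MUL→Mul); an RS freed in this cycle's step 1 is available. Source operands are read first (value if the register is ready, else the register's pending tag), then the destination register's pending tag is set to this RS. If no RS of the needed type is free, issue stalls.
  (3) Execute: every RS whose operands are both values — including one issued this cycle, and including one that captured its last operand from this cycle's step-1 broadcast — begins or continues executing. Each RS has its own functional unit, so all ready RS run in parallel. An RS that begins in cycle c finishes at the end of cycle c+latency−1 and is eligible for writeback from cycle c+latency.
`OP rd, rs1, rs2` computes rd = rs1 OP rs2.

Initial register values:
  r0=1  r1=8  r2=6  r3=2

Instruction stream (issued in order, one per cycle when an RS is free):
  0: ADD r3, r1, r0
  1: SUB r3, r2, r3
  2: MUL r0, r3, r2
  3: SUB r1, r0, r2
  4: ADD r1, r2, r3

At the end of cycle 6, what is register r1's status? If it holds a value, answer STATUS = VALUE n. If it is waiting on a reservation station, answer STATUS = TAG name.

STATUS = TAG Add1

  c1: issue ADD r3<-Add1  regs: r0:1,r1:8,r2:6,r3:Add1
  c2: issue SUB r3<-Add2  regs: r0:1,r1:8,r2:6,r3:Add2
  c3: issue MUL r0<-Mul1  regs: r0:Mul1,r1:8,r2:6,r3:Add2
  c4: CDB Add1=9; issue SUB r1<-Add1  regs: r0:Mul1,r1:Add1,r2:6,r3:Add2
  c5: stall  regs: r0:Mul1,r1:Add1,r2:6,r3:Add2
  c6: stall  regs: r0:Mul1,r1:Add1,r2:6,r3:Add2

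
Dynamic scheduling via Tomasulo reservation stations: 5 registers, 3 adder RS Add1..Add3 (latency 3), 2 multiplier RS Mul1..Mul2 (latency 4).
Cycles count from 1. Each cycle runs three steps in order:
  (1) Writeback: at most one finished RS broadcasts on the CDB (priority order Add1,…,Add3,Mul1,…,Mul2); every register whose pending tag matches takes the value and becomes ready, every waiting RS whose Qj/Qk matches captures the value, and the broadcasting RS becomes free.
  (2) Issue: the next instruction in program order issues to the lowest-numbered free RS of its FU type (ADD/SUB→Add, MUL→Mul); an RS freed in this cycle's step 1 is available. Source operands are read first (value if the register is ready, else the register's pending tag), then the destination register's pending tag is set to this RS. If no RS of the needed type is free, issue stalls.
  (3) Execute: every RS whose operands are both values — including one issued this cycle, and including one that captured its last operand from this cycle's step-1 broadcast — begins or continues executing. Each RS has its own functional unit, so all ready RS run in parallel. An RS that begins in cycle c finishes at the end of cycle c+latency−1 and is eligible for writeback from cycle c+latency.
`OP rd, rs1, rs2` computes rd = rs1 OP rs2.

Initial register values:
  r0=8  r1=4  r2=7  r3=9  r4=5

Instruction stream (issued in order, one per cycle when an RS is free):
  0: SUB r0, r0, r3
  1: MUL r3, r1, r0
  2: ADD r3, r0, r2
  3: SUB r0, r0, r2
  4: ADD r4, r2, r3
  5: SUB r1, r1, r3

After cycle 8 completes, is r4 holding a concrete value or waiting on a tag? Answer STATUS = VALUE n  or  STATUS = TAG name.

  c1: issue SUB r0<-Add1  regs: r0:Add1,r1:4,r2:7,r3:9,r4:5
  c2: issue MUL r3<-Mul1  regs: r0:Add1,r1:4,r2:7,r3:Mul1,r4:5
  c3: issue ADD r3<-Add2  regs: r0:Add1,r1:4,r2:7,r3:Add2,r4:5
  c4: CDB Add1=-1; issue SUB r0<-Add1  regs: r0:Add1,r1:4,r2:7,r3:Add2,r4:5
  c5: issue ADD r4<-Add3  regs: r0:Add1,r1:4,r2:7,r3:Add2,r4:Add3
  c6: stall  regs: r0:Add1,r1:4,r2:7,r3:Add2,r4:Add3
  c7: CDB Add1=-8; issue SUB r1<-Add1  regs: r0:-8,r1:Add1,r2:7,r3:Add2,r4:Add3
  c8: CDB Add2=6  regs: r0:-8,r1:Add1,r2:7,r3:6,r4:Add3

STATUS = TAG Add3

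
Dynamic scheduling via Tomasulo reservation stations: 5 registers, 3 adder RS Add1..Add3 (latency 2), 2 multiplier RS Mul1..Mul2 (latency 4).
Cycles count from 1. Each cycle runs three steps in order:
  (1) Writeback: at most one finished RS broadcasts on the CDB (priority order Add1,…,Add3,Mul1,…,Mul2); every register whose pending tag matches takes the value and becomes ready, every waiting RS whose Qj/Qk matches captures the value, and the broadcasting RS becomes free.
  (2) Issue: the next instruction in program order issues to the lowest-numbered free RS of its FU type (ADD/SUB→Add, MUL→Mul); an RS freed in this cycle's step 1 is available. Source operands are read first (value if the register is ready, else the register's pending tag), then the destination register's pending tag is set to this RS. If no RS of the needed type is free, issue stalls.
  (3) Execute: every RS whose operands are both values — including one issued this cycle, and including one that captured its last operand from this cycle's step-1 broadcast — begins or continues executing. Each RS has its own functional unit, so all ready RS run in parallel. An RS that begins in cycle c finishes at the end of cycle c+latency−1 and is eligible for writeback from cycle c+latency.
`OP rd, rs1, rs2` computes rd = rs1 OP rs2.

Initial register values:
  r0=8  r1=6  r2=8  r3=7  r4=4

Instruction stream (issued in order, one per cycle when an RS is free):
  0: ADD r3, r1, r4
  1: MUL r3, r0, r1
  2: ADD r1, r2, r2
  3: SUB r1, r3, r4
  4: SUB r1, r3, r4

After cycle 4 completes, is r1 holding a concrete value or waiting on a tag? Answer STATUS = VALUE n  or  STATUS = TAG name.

STATUS = TAG Add2

cycle 1: issue ADD r3<-Add1 // r0:8,r1:6,r2:8,r3:Add1,r4:4
cycle 2: issue MUL r3<-Mul1 // r0:8,r1:6,r2:8,r3:Mul1,r4:4
cycle 3: CDB Add1=10; issue ADD r1<-Add1 // r0:8,r1:Add1,r2:8,r3:Mul1,r4:4
cycle 4: issue SUB r1<-Add2 // r0:8,r1:Add2,r2:8,r3:Mul1,r4:4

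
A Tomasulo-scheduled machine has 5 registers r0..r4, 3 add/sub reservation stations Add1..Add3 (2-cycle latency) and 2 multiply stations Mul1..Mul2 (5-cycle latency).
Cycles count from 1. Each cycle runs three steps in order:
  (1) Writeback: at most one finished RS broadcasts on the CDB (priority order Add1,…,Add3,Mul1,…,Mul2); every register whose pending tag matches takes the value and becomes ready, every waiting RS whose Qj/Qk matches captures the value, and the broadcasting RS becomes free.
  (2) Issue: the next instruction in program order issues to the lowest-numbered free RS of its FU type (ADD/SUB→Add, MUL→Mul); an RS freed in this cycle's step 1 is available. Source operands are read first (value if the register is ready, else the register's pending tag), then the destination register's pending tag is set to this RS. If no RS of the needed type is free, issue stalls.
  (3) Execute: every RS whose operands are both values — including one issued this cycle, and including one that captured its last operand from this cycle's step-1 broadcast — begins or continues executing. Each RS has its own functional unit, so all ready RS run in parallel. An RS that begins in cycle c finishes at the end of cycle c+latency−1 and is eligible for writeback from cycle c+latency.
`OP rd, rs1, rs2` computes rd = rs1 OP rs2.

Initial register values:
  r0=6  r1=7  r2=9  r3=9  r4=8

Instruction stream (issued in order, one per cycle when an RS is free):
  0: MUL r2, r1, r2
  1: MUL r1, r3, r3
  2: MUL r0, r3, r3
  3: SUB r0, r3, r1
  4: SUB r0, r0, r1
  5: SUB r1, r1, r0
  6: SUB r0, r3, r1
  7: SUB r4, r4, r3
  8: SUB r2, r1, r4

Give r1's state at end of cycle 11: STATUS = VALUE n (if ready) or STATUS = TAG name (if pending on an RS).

cycle 1: issue MUL r2<-Mul1 // r0:6,r1:7,r2:Mul1,r3:9,r4:8
cycle 2: issue MUL r1<-Mul2 // r0:6,r1:Mul2,r2:Mul1,r3:9,r4:8
cycle 3: stall // r0:6,r1:Mul2,r2:Mul1,r3:9,r4:8
cycle 4: stall // r0:6,r1:Mul2,r2:Mul1,r3:9,r4:8
cycle 5: stall // r0:6,r1:Mul2,r2:Mul1,r3:9,r4:8
cycle 6: CDB Mul1=63; issue MUL r0<-Mul1 // r0:Mul1,r1:Mul2,r2:63,r3:9,r4:8
cycle 7: CDB Mul2=81; issue SUB r0<-Add1 // r0:Add1,r1:81,r2:63,r3:9,r4:8
cycle 8: issue SUB r0<-Add2 // r0:Add2,r1:81,r2:63,r3:9,r4:8
cycle 9: CDB Add1=-72; issue SUB r1<-Add1 // r0:Add2,r1:Add1,r2:63,r3:9,r4:8
cycle 10: issue SUB r0<-Add3 // r0:Add3,r1:Add1,r2:63,r3:9,r4:8
cycle 11: CDB Add2=-153; issue SUB r4<-Add2 // r0:Add3,r1:Add1,r2:63,r3:9,r4:Add2

STATUS = TAG Add1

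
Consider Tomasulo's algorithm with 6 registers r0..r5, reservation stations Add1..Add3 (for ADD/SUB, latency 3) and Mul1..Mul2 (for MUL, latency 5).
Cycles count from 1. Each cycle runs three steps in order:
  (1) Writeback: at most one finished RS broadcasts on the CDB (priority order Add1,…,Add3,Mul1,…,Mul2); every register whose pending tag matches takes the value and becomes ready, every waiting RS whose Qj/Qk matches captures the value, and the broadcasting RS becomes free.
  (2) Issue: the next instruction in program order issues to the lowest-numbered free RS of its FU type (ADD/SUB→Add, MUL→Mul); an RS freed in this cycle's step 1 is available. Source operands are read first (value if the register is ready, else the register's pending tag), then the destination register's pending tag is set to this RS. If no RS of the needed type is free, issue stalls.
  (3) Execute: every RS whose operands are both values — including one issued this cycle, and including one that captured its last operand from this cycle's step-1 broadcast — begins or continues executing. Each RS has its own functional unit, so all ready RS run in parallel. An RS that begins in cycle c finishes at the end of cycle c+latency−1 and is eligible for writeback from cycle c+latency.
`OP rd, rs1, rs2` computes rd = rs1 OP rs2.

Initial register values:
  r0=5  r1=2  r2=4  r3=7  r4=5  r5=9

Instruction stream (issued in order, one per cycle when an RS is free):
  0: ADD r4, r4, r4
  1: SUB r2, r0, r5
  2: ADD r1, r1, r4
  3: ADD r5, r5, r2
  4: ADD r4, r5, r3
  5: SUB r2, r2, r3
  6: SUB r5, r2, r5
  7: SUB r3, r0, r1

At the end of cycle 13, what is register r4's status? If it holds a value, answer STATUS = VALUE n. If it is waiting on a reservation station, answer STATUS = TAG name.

STATUS = VALUE 12

  c1: issue ADD r4<-Add1  regs: r0:5,r1:2,r2:4,r3:7,r4:Add1,r5:9
  c2: issue SUB r2<-Add2  regs: r0:5,r1:2,r2:Add2,r3:7,r4:Add1,r5:9
  c3: issue ADD r1<-Add3  regs: r0:5,r1:Add3,r2:Add2,r3:7,r4:Add1,r5:9
  c4: CDB Add1=10; issue ADD r5<-Add1  regs: r0:5,r1:Add3,r2:Add2,r3:7,r4:10,r5:Add1
  c5: CDB Add2=-4; issue ADD r4<-Add2  regs: r0:5,r1:Add3,r2:-4,r3:7,r4:Add2,r5:Add1
  c6: stall  regs: r0:5,r1:Add3,r2:-4,r3:7,r4:Add2,r5:Add1
  c7: CDB Add3=12; issue SUB r2<-Add3  regs: r0:5,r1:12,r2:Add3,r3:7,r4:Add2,r5:Add1
  c8: CDB Add1=5; issue SUB r5<-Add1  regs: r0:5,r1:12,r2:Add3,r3:7,r4:Add2,r5:Add1
  c9: stall  regs: r0:5,r1:12,r2:Add3,r3:7,r4:Add2,r5:Add1
  c10: CDB Add3=-11; issue SUB r3<-Add3  regs: r0:5,r1:12,r2:-11,r3:Add3,r4:Add2,r5:Add1
  c11: CDB Add2=12  regs: r0:5,r1:12,r2:-11,r3:Add3,r4:12,r5:Add1
  c12: -  regs: r0:5,r1:12,r2:-11,r3:Add3,r4:12,r5:Add1
  c13: CDB Add1=-16  regs: r0:5,r1:12,r2:-11,r3:Add3,r4:12,r5:-16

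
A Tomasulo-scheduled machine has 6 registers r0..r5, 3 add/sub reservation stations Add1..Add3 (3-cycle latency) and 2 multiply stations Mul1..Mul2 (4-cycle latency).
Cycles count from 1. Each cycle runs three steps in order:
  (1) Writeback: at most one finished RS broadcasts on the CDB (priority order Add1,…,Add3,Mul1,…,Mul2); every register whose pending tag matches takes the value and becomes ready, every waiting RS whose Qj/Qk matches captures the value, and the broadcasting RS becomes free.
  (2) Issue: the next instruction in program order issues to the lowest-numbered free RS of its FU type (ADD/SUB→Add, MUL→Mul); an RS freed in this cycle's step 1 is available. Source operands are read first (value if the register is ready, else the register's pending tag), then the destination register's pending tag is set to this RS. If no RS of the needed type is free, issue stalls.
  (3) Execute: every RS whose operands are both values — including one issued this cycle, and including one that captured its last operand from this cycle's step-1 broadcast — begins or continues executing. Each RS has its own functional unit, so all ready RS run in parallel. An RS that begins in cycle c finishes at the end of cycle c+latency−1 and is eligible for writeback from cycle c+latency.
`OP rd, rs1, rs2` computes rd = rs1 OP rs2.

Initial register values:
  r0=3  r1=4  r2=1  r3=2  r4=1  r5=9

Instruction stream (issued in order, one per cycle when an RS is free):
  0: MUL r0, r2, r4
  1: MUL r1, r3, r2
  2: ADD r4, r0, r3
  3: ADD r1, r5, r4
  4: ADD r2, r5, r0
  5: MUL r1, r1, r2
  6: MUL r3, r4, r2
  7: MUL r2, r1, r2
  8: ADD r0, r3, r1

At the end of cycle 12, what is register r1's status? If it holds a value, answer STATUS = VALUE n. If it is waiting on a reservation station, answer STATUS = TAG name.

cycle 1: issue MUL r0<-Mul1 // r0:Mul1,r1:4,r2:1,r3:2,r4:1,r5:9
cycle 2: issue MUL r1<-Mul2 // r0:Mul1,r1:Mul2,r2:1,r3:2,r4:1,r5:9
cycle 3: issue ADD r4<-Add1 // r0:Mul1,r1:Mul2,r2:1,r3:2,r4:Add1,r5:9
cycle 4: issue ADD r1<-Add2 // r0:Mul1,r1:Add2,r2:1,r3:2,r4:Add1,r5:9
cycle 5: CDB Mul1=1; issue ADD r2<-Add3 // r0:1,r1:Add2,r2:Add3,r3:2,r4:Add1,r5:9
cycle 6: CDB Mul2=2; issue MUL r1<-Mul1 // r0:1,r1:Mul1,r2:Add3,r3:2,r4:Add1,r5:9
cycle 7: issue MUL r3<-Mul2 // r0:1,r1:Mul1,r2:Add3,r3:Mul2,r4:Add1,r5:9
cycle 8: CDB Add1=3; stall // r0:1,r1:Mul1,r2:Add3,r3:Mul2,r4:3,r5:9
cycle 9: CDB Add3=10; stall // r0:1,r1:Mul1,r2:10,r3:Mul2,r4:3,r5:9
cycle 10: stall // r0:1,r1:Mul1,r2:10,r3:Mul2,r4:3,r5:9
cycle 11: CDB Add2=12; stall // r0:1,r1:Mul1,r2:10,r3:Mul2,r4:3,r5:9
cycle 12: stall // r0:1,r1:Mul1,r2:10,r3:Mul2,r4:3,r5:9

STATUS = TAG Mul1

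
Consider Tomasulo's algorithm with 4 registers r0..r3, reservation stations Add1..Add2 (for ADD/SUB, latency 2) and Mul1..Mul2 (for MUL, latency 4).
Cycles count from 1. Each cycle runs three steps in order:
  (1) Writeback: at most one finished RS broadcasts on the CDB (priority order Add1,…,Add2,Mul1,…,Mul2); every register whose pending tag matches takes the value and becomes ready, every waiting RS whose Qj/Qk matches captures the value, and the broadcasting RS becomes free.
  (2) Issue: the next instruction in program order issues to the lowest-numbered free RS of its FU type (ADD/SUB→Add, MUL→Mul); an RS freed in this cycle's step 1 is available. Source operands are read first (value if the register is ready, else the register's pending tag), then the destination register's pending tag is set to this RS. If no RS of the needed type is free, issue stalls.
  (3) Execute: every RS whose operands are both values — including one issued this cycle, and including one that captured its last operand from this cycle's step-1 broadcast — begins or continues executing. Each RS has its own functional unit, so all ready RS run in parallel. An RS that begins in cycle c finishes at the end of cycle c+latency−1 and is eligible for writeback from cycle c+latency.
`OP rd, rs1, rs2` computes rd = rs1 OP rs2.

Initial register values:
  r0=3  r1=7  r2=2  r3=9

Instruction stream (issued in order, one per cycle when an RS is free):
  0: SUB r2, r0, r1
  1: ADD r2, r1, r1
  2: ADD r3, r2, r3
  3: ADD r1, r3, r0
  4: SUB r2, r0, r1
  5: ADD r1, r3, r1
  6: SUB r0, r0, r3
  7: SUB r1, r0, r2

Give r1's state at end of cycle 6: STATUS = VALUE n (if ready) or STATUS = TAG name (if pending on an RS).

STATUS = TAG Add2

c1: issue SUB r2<-Add1 | r0:3,r1:7,r2:Add1,r3:9
c2: issue ADD r2<-Add2 | r0:3,r1:7,r2:Add2,r3:9
c3: CDB Add1=-4; issue ADD r3<-Add1 | r0:3,r1:7,r2:Add2,r3:Add1
c4: CDB Add2=14; issue ADD r1<-Add2 | r0:3,r1:Add2,r2:14,r3:Add1
c5: stall | r0:3,r1:Add2,r2:14,r3:Add1
c6: CDB Add1=23; issue SUB r2<-Add1 | r0:3,r1:Add2,r2:Add1,r3:23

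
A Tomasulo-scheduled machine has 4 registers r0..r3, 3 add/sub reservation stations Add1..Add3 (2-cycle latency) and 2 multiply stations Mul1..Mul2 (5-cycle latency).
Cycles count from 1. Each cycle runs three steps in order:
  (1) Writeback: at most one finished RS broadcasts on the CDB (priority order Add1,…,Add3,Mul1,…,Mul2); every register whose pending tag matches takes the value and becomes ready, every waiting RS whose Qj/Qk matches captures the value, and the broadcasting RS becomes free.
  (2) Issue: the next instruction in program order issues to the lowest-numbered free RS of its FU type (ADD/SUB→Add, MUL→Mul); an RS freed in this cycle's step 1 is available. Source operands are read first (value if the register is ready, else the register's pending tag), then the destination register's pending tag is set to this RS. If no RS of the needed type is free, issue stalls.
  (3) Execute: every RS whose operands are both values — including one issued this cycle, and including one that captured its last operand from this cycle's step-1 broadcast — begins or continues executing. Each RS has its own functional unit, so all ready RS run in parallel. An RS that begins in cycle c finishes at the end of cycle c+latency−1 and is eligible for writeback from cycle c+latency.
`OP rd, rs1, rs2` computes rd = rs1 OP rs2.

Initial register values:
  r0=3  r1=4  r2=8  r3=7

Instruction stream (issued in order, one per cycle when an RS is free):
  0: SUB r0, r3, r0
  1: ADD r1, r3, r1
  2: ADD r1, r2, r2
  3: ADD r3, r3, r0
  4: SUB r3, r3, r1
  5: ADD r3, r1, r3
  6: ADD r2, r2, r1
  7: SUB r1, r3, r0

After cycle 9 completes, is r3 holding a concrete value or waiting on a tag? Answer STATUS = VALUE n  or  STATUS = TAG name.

STATUS = TAG Add2

c1: issue SUB r0<-Add1 | r0:Add1,r1:4,r2:8,r3:7
c2: issue ADD r1<-Add2 | r0:Add1,r1:Add2,r2:8,r3:7
c3: CDB Add1=4; issue ADD r1<-Add1 | r0:4,r1:Add1,r2:8,r3:7
c4: CDB Add2=11; issue ADD r3<-Add2 | r0:4,r1:Add1,r2:8,r3:Add2
c5: CDB Add1=16; issue SUB r3<-Add1 | r0:4,r1:16,r2:8,r3:Add1
c6: CDB Add2=11; issue ADD r3<-Add2 | r0:4,r1:16,r2:8,r3:Add2
c7: issue ADD r2<-Add3 | r0:4,r1:16,r2:Add3,r3:Add2
c8: CDB Add1=-5; issue SUB r1<-Add1 | r0:4,r1:Add1,r2:Add3,r3:Add2
c9: CDB Add3=24 | r0:4,r1:Add1,r2:24,r3:Add2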